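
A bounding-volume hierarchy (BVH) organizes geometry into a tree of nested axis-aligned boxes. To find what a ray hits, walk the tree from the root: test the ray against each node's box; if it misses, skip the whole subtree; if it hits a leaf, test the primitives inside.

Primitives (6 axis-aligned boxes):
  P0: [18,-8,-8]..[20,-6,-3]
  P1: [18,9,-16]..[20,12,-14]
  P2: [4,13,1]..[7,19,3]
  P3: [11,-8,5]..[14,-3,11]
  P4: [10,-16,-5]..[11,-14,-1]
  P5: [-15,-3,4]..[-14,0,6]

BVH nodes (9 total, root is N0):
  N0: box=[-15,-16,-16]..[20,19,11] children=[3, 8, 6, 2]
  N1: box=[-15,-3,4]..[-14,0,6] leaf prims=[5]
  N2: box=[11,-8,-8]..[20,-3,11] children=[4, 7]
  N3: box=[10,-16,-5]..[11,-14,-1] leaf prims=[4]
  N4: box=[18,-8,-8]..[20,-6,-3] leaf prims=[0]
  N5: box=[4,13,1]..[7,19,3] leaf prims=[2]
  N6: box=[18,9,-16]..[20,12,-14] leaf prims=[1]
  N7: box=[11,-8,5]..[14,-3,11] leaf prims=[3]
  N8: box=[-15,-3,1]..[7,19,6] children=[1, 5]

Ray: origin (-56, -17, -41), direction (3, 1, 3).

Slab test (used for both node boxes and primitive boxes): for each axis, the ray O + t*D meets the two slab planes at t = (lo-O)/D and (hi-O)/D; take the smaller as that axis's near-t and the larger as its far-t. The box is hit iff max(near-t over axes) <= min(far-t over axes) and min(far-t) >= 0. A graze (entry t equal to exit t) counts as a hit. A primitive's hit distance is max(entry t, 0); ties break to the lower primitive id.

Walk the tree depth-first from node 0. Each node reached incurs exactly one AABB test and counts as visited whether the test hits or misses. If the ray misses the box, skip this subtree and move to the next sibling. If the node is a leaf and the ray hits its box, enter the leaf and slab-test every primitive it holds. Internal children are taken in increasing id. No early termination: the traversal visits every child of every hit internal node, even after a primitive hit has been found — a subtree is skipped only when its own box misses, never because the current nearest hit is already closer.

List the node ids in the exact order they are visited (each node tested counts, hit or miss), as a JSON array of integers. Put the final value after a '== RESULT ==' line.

Trace the traversal:
N0 x:[41/3,76/3] y:[1,36] z:[25/3,52/3] -> hit [41/3,52/3], descend [2, 3, 6, 8]
  N2 x:[67/3,76/3] y:[9,14] z:[11,52/3] -> miss, prune
  N3 x:[22,67/3] y:[1,3] z:[12,40/3] -> miss, prune
  N6 x:[74/3,76/3] y:[26,29] z:[25/3,9] -> miss, prune
  N8 x:[41/3,21] y:[14,36] z:[14,47/3] -> hit [14,47/3], descend [1, 5]
    N1 x:[41/3,14] y:[14,17] z:[15,47/3] -> miss, prune
    N5 x:[20,21] y:[30,36] z:[14,44/3] -> miss, prune

Visited [0, 2, 3, 6, 8, 1, 5]. Tests: 7 box, 0 leaf. Nearest: miss.

== RESULT ==
[0, 2, 3, 6, 8, 1, 5]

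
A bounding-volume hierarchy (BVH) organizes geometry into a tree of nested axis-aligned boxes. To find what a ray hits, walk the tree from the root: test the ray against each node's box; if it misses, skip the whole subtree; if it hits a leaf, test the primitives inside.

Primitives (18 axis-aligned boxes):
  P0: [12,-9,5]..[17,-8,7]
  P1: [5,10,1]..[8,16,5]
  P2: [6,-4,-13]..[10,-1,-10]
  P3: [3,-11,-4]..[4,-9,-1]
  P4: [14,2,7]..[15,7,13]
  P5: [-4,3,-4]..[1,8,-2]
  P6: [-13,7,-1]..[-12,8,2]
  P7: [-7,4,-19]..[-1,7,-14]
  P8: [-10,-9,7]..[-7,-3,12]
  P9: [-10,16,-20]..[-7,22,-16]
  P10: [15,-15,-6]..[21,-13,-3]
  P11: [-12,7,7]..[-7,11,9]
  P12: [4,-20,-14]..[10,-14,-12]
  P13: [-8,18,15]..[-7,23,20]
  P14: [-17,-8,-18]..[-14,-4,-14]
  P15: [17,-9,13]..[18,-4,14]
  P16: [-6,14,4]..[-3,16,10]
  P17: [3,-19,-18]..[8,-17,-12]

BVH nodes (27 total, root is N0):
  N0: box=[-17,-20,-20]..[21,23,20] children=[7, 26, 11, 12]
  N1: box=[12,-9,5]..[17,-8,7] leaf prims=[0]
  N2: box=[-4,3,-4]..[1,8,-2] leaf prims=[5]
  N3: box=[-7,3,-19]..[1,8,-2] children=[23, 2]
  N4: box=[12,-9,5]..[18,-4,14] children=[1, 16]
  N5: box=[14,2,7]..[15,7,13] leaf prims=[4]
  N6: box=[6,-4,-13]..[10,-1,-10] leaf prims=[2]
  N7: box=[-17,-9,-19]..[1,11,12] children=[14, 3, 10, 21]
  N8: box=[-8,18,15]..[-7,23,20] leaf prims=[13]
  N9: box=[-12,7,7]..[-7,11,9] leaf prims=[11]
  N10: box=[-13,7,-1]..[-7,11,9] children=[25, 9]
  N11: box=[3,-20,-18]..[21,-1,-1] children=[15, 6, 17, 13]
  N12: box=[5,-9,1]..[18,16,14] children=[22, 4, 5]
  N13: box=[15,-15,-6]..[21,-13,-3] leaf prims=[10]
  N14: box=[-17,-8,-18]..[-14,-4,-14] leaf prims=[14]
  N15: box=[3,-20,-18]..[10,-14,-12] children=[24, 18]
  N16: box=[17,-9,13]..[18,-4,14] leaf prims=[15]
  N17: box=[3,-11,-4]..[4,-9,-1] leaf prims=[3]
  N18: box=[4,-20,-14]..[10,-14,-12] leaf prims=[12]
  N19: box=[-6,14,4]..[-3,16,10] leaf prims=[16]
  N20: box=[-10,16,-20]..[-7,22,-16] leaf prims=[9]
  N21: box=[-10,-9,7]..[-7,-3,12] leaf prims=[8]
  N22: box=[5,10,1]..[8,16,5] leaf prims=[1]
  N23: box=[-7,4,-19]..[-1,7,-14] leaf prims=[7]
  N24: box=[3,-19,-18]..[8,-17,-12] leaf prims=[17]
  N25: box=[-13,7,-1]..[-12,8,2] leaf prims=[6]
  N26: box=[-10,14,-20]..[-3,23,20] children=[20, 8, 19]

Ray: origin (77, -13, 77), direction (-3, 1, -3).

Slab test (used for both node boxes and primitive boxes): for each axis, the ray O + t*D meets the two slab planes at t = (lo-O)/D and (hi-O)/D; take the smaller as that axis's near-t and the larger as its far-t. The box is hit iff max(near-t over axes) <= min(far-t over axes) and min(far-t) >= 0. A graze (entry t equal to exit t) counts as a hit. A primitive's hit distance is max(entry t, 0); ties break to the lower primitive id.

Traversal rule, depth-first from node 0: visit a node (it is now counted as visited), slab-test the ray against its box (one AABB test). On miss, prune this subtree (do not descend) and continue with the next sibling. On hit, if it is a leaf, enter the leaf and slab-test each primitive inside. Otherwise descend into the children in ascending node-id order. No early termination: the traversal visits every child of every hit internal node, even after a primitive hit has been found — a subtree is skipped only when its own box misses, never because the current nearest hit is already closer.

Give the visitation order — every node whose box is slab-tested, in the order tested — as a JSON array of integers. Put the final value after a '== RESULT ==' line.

Trace the traversal:
N0 x:[56/3,94/3] y:[-7,36] z:[19,97/3] -> hit [19,94/3], descend [7, 11, 12, 26]
  N7 x:[76/3,94/3] y:[4,24] z:[65/3,32] -> miss, prune
  N11 x:[56/3,74/3] y:[-7,12] z:[26,95/3] -> miss, prune
  N12 x:[59/3,24] y:[4,29] z:[21,76/3] -> hit [21,24], descend [4, 5, 22]
    N4 x:[59/3,65/3] y:[4,9] z:[21,24] -> miss, prune
    N5 x:[62/3,21] y:[15,20] z:[64/3,70/3] -> miss, prune
    N22 x:[23,24] y:[23,29] z:[24,76/3] -> hit [24,24] leaf, test {P1@t=24}
  N26 x:[80/3,29] y:[27,36] z:[19,97/3] -> hit [27,29], descend [8, 19, 20]
    N8 x:[28,85/3] y:[31,36] z:[19,62/3] -> miss, prune
    N19 x:[80/3,83/3] y:[27,29] z:[67/3,73/3] -> miss, prune
    N20 x:[28,29] y:[29,35] z:[31,97/3] -> miss, prune

11 AABB tests over nodes [0, 7, 11, 12, 4, 5, 22, 26, 8, 19, 20]; 1 leaf entered; closest P1.

== RESULT ==
[0, 7, 11, 12, 4, 5, 22, 26, 8, 19, 20]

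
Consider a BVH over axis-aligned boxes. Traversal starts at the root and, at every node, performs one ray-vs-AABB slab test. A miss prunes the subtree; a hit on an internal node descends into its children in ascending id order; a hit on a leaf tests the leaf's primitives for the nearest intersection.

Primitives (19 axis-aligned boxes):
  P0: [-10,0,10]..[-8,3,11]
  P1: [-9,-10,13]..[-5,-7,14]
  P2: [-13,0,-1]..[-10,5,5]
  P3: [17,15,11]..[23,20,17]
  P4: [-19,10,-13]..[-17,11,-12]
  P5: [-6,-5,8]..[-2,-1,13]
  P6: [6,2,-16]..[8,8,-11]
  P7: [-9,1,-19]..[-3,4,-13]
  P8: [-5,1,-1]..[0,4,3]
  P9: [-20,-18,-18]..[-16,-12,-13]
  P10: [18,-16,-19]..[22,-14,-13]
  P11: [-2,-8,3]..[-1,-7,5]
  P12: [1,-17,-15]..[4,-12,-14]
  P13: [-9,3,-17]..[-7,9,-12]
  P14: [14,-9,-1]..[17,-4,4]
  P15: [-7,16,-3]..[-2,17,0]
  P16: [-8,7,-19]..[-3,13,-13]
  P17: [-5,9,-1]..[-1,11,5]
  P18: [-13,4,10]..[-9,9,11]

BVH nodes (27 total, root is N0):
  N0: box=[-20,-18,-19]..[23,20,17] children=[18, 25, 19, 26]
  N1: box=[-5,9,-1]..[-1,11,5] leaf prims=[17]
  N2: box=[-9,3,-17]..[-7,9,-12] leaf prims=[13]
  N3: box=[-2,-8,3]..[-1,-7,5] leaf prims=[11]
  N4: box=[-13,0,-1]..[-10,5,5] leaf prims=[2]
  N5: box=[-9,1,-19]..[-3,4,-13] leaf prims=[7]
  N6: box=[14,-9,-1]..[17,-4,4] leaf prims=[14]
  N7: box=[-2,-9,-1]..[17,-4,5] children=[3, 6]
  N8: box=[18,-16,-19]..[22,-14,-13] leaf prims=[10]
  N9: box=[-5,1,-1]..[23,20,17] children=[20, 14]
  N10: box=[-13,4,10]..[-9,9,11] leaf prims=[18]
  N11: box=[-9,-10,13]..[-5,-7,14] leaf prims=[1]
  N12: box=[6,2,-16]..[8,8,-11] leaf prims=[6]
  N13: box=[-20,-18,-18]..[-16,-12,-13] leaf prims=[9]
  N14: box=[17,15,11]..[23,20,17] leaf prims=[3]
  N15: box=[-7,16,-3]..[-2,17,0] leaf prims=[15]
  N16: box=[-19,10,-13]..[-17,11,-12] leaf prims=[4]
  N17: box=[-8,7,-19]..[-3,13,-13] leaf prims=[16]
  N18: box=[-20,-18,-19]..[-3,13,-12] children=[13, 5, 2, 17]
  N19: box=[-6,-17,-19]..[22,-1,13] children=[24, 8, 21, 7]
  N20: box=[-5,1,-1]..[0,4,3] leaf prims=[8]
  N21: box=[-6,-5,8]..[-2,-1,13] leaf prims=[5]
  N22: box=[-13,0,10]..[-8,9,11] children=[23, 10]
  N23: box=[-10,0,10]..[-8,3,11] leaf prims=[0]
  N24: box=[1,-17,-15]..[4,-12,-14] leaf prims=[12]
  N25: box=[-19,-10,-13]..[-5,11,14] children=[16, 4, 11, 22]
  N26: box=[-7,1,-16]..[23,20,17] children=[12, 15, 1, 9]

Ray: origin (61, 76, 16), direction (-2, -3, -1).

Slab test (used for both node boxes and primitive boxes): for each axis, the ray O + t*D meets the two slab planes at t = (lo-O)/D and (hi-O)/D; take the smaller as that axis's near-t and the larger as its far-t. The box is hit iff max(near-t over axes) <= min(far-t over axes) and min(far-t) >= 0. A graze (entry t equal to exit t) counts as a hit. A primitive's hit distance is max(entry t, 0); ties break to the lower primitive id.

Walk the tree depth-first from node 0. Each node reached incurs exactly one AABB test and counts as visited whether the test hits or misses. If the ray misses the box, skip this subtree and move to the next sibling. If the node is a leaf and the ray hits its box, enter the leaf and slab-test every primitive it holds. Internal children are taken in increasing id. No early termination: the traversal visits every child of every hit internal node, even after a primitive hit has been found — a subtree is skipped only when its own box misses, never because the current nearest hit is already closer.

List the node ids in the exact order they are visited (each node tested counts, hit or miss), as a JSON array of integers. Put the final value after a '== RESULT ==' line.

Trace the traversal:
N0 x:[19,81/2] y:[56/3,94/3] z:[-1,35] -> hit [19,94/3], descend [18, 19, 25, 26]
  N18 x:[32,81/2] y:[21,94/3] z:[28,35] -> miss, prune
  N19 x:[39/2,67/2] y:[77/3,31] z:[3,35] -> hit [77/3,31], descend [7, 8, 21, 24]
    N7 x:[22,63/2] y:[80/3,85/3] z:[11,17] -> miss, prune
    N8 x:[39/2,43/2] y:[30,92/3] z:[29,35] -> miss, prune
    N21 x:[63/2,67/2] y:[77/3,27] z:[3,8] -> miss, prune
    N24 x:[57/2,30] y:[88/3,31] z:[30,31] -> hit [30,30] leaf, test {P12@t=30}
  N25 x:[33,40] y:[65/3,86/3] z:[2,29] -> miss, prune
  N26 x:[19,34] y:[56/3,25] z:[-1,32] -> hit [19,25], descend [1, 9, 12, 15]
    N1 x:[31,33] y:[65/3,67/3] z:[11,17] -> miss, prune
    N9 x:[19,33] y:[56/3,25] z:[-1,17] -> miss, prune
    N12 x:[53/2,55/2] y:[68/3,74/3] z:[27,32] -> miss, prune
    N15 x:[63/2,34] y:[59/3,20] z:[16,19] -> miss, prune

Visited [0, 18, 19, 7, 8, 21, 24, 25, 26, 1, 9, 12, 15]. Tests: 13 box, 1 leaf. Nearest: P12.

== RESULT ==
[0, 18, 19, 7, 8, 21, 24, 25, 26, 1, 9, 12, 15]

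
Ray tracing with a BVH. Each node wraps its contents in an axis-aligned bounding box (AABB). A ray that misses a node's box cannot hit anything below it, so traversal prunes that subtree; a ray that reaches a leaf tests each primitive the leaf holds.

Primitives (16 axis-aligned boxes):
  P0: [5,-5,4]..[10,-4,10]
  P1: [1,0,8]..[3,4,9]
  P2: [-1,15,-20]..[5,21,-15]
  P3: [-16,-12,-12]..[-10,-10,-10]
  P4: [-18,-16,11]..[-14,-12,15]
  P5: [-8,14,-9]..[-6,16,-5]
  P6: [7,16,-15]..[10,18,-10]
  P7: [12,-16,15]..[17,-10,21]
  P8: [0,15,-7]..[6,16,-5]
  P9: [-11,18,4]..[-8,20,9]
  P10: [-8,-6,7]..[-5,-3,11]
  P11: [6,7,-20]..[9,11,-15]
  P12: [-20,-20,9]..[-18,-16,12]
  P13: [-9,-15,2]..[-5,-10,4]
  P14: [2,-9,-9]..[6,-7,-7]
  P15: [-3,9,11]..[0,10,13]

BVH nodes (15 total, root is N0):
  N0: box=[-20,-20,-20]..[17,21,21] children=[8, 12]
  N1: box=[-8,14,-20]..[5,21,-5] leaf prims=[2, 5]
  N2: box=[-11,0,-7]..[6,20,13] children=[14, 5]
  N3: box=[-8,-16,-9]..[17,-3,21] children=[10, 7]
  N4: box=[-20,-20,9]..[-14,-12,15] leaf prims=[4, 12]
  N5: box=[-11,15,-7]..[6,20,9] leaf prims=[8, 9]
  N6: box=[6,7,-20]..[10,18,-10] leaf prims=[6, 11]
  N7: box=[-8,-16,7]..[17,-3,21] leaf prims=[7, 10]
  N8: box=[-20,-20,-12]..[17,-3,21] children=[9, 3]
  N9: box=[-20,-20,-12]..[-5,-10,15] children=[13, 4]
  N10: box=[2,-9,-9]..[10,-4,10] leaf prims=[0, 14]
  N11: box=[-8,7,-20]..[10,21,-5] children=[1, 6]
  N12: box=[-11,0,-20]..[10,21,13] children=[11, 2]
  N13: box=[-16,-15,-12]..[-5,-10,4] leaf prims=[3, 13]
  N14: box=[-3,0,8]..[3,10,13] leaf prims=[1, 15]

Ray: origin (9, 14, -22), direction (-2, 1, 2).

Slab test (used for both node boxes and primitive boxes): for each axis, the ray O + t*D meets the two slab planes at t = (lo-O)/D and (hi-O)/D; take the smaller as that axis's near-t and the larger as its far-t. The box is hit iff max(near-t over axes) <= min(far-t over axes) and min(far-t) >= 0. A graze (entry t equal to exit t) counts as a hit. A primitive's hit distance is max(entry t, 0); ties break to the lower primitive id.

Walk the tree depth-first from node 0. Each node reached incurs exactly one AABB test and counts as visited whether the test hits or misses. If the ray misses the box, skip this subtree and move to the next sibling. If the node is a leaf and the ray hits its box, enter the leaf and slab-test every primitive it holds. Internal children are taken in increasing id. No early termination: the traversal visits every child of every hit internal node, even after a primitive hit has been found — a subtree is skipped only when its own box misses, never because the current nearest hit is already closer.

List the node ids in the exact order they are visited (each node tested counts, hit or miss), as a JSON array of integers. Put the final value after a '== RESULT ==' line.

Trace the traversal:
N0 x:[-4,29/2] y:[-34,7] z:[1,43/2] -> hit [1,7], descend [8, 12]
  N8 x:[-4,29/2] y:[-34,-17] z:[5,43/2] -> miss, prune
  N12 x:[-1/2,10] y:[-14,7] z:[1,35/2] -> hit [1,7], descend [2, 11]
    N2 x:[3/2,10] y:[-14,6] z:[15/2,35/2] -> miss, prune
    N11 x:[-1/2,17/2] y:[-7,7] z:[1,17/2] -> hit [1,7], descend [1, 6]
      N1 x:[2,17/2] y:[0,7] z:[1,17/2] -> hit [2,7] leaf, test {P2@t=2, P5(miss)}
      N6 x:[-1/2,3/2] y:[-7,4] z:[1,6] -> hit [1,3/2] leaf, test {P6(miss), P11(miss)}

order=[0, 8, 12, 2, 11, 1, 6]  |boxes|=7  |leaves|=2  hit=P2

== RESULT ==
[0, 8, 12, 2, 11, 1, 6]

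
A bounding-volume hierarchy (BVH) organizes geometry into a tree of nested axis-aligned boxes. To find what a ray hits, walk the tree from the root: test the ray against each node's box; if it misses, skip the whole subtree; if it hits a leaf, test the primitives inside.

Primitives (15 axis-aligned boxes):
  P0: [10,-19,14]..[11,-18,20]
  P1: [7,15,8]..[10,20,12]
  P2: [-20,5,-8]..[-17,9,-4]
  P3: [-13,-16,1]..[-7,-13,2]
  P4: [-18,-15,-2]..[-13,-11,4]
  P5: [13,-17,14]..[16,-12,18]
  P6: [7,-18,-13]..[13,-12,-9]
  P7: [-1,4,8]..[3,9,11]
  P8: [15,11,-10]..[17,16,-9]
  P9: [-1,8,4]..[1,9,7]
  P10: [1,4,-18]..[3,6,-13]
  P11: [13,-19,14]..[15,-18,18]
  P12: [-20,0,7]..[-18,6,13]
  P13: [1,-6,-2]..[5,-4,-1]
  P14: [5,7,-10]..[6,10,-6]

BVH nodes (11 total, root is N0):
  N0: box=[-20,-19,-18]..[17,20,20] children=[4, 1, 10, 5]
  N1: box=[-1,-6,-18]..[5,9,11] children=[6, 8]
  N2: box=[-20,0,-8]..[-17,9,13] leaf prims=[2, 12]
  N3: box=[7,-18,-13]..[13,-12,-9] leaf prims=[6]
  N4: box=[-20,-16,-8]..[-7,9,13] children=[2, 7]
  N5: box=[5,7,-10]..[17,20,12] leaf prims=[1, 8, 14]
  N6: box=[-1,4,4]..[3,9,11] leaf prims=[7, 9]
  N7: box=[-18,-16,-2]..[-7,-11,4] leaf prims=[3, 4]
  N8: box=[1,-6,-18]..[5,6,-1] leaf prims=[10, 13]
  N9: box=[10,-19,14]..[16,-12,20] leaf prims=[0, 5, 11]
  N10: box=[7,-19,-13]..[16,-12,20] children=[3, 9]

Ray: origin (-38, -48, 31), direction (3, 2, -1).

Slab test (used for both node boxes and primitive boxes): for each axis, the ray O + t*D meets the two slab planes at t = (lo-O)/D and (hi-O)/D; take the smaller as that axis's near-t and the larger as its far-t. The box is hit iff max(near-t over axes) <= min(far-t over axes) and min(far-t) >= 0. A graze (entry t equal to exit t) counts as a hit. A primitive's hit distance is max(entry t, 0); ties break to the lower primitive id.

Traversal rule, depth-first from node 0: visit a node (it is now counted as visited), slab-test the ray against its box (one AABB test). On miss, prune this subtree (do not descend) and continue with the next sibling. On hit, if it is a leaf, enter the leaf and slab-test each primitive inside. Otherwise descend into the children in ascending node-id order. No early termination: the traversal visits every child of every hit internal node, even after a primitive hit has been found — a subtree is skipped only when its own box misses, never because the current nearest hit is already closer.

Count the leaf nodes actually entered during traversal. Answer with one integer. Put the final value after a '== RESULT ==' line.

Traverse from the root:
N0 x:[6,55/3] y:[29/2,34] z:[11,49] -> hit [29/2,55/3], descend [1, 4, 5, 10]
  N1 x:[37/3,43/3] y:[21,57/2] z:[20,49] -> miss, prune
  N4 x:[6,31/3] y:[16,57/2] z:[18,39] -> miss, prune
  N5 x:[43/3,55/3] y:[55/2,34] z:[19,41] -> miss, prune
  N10 x:[15,18] y:[29/2,18] z:[11,44] -> hit [15,18], descend [3, 9]
    N3 x:[15,17] y:[15,18] z:[40,44] -> miss, prune
    N9 x:[16,18] y:[29/2,18] z:[11,17] -> hit [16,17] leaf, test {P0(miss), P5@t=17, P11(miss)}

order=[0, 1, 4, 5, 10, 3, 9]  |boxes|=7  |leaves|=1  hit=P5

== RESULT ==
1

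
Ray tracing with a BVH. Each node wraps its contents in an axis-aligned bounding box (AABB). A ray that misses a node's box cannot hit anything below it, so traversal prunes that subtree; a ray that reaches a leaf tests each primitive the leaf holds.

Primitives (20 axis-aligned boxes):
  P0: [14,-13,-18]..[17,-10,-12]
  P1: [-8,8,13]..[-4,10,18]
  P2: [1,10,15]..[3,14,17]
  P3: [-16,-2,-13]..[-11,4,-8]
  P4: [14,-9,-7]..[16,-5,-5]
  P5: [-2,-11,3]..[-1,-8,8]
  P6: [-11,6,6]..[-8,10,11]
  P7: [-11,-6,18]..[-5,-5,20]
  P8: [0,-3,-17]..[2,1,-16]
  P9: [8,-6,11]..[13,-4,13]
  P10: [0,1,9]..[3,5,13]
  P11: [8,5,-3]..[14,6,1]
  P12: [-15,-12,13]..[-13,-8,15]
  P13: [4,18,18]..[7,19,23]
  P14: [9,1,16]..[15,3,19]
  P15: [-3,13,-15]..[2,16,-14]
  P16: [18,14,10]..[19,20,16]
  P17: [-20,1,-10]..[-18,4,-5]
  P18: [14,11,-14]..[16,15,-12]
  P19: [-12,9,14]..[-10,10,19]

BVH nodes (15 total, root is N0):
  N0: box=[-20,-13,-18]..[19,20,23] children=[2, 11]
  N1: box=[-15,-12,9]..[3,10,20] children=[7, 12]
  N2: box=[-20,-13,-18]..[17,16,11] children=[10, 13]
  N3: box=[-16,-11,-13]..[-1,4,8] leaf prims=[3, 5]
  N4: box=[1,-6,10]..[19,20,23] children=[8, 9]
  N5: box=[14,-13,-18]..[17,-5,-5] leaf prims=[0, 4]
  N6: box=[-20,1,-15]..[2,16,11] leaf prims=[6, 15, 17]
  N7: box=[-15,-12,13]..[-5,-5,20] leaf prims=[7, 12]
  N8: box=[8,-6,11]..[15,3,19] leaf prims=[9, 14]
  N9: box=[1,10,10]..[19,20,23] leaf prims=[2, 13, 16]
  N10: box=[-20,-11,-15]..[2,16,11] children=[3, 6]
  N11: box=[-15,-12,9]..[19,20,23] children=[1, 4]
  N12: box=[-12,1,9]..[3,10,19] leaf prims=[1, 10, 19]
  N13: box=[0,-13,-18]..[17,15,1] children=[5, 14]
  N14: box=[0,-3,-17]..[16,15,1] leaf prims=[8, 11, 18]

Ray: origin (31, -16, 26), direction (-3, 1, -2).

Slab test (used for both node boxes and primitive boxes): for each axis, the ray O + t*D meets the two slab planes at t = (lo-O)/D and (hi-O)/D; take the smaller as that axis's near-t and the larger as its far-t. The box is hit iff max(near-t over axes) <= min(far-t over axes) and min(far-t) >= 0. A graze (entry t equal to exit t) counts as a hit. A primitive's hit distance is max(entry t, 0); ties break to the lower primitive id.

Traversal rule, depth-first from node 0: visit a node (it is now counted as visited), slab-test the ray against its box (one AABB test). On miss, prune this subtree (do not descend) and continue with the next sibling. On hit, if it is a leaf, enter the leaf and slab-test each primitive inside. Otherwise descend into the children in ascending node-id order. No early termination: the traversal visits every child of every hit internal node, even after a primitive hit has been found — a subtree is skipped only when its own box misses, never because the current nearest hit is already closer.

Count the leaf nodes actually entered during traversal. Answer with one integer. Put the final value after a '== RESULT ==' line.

Traverse from the root:
N0 x:[4,17] y:[3,36] z:[3/2,22] -> hit [4,17], descend [2, 11]
  N2 x:[14/3,17] y:[3,32] z:[15/2,22] -> hit [15/2,17], descend [10, 13]
    N10 x:[29/3,17] y:[5,32] z:[15/2,41/2] -> hit [29/3,17], descend [3, 6]
      N3 x:[32/3,47/3] y:[5,20] z:[9,39/2] -> hit [32/3,47/3] leaf, test {P3(miss), P5(miss)}
      N6 x:[29/3,17] y:[17,32] z:[15/2,41/2] -> hit [17,17] leaf, test {P6(miss), P15(miss), P17@t=17}
    N13 x:[14/3,31/3] y:[3,31] z:[25/2,22] -> miss, prune
  N11 x:[4,46/3] y:[4,36] z:[3/2,17/2] -> hit [4,17/2], descend [1, 4]
    N1 x:[28/3,46/3] y:[4,26] z:[3,17/2] -> miss, prune
    N4 x:[4,10] y:[10,36] z:[3/2,8] -> miss, prune

order=[0, 2, 10, 3, 6, 13, 11, 1, 4]  |boxes|=9  |leaves|=2  hit=P17

== RESULT ==
2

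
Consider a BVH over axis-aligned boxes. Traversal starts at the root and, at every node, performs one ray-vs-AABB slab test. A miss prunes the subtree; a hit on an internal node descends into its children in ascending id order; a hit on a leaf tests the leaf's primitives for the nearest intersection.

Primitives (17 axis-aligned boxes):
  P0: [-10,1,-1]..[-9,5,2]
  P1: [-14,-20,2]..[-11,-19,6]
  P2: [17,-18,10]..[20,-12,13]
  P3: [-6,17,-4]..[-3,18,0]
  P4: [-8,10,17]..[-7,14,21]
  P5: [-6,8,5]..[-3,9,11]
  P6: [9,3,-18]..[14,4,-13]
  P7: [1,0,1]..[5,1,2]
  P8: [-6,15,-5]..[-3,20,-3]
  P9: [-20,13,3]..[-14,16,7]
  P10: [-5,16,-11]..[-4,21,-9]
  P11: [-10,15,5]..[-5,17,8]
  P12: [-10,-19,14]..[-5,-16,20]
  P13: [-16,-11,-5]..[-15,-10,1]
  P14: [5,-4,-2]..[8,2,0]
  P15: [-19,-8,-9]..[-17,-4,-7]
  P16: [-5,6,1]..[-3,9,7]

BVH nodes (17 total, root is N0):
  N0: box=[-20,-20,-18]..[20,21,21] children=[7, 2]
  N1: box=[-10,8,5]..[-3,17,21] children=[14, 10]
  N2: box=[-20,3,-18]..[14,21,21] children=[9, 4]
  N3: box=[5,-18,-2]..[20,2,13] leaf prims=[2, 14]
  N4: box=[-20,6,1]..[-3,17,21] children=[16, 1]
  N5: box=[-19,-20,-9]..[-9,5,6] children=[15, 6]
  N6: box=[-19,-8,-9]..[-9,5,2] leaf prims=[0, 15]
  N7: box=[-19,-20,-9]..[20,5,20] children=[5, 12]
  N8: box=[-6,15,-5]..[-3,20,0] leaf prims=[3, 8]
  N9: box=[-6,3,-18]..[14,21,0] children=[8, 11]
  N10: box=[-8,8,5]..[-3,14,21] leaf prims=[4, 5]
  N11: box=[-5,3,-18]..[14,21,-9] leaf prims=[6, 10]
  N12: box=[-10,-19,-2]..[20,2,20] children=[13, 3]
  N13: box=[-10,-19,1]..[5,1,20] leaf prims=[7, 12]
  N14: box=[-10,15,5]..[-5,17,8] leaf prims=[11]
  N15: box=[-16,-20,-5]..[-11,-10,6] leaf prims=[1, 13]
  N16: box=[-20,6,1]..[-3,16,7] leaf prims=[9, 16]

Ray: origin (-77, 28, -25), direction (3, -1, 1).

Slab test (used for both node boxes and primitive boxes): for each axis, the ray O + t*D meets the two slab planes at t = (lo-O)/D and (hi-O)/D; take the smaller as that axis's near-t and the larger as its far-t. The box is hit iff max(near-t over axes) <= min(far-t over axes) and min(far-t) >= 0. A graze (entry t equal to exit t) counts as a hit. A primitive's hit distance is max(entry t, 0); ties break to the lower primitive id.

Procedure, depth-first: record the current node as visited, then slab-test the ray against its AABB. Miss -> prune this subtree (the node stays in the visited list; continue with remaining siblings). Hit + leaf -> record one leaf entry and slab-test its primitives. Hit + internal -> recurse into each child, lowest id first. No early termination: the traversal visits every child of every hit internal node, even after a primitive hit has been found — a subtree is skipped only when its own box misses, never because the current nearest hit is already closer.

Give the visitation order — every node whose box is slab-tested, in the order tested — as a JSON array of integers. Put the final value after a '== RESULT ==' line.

Walk:
N0 x:[19,97/3] y:[7,48] z:[7,46] -> hit [19,97/3], descend [2, 7]
  N2 x:[19,91/3] y:[7,25] z:[7,46] -> hit [19,25], descend [4, 9]
    N4 x:[19,74/3] y:[11,22] z:[26,46] -> miss, prune
    N9 x:[71/3,91/3] y:[7,25] z:[7,25] -> hit [71/3,25], descend [8, 11]
      N8 x:[71/3,74/3] y:[8,13] z:[20,25] -> miss, prune
      N11 x:[24,91/3] y:[7,25] z:[7,16] -> miss, prune
  N7 x:[58/3,97/3] y:[23,48] z:[16,45] -> hit [23,97/3], descend [5, 12]
    N5 x:[58/3,68/3] y:[23,48] z:[16,31] -> miss, prune
    N12 x:[67/3,97/3] y:[26,47] z:[23,45] -> hit [26,97/3], descend [3, 13]
      N3 x:[82/3,97/3] y:[26,46] z:[23,38] -> hit [82/3,97/3] leaf, test {P2(miss), P14(miss)}
      N13 x:[67/3,82/3] y:[27,47] z:[26,45] -> hit [27,82/3] leaf, test {P7@t=27, P12(miss)}

11 AABB tests over nodes [0, 2, 4, 9, 8, 11, 7, 5, 12, 3, 13]; 2 leaves entered; closest P7.

== RESULT ==
[0, 2, 4, 9, 8, 11, 7, 5, 12, 3, 13]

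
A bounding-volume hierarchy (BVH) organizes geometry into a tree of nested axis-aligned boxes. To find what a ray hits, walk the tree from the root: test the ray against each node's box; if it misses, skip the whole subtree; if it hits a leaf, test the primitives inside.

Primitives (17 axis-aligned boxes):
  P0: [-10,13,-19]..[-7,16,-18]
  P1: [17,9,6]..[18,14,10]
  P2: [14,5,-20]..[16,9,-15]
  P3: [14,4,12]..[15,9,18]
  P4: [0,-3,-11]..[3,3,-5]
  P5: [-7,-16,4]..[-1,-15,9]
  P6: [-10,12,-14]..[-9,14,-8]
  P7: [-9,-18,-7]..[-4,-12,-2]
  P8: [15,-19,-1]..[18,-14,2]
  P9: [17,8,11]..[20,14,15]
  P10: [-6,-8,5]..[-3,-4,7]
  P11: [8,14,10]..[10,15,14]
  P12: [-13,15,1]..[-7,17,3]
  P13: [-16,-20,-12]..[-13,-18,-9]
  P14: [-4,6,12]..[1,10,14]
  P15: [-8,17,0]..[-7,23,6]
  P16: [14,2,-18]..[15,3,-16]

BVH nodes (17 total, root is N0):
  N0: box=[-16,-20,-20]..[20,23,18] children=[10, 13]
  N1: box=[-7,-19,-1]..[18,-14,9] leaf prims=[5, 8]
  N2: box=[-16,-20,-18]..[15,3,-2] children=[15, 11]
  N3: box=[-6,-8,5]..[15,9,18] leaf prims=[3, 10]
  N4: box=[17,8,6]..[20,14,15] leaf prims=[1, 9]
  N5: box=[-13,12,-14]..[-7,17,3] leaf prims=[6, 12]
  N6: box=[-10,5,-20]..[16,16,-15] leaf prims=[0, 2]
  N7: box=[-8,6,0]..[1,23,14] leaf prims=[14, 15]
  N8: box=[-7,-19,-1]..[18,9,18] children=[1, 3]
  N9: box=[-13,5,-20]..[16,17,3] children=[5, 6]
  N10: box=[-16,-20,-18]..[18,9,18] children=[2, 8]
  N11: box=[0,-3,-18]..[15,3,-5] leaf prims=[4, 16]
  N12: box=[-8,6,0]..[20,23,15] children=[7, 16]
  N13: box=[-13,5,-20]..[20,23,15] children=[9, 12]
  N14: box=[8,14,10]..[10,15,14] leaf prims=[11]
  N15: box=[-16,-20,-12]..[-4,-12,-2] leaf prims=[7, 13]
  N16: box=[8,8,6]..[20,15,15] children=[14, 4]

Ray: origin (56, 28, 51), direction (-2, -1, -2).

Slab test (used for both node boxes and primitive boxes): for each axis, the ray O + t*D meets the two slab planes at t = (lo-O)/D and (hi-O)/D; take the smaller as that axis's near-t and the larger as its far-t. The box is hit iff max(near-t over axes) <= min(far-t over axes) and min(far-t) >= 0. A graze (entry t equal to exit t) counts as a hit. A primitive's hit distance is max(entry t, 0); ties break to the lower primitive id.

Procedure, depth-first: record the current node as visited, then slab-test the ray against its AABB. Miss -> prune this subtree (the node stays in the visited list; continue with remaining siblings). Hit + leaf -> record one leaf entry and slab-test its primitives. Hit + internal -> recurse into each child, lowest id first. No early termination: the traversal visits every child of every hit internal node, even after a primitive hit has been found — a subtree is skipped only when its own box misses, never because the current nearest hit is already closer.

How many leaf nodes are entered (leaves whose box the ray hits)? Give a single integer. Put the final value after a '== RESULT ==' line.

Walk:
N0 x:[18,36] y:[5,48] z:[33/2,71/2] -> hit [18,71/2], descend [10, 13]
  N10 x:[19,36] y:[19,48] z:[33/2,69/2] -> hit [19,69/2], descend [2, 8]
    N2 x:[41/2,36] y:[25,48] z:[53/2,69/2] -> hit [53/2,69/2], descend [11, 15]
      N11 x:[41/2,28] y:[25,31] z:[28,69/2] -> hit [28,28] leaf, test {P4@t=28, P16(miss)}
      N15 x:[30,36] y:[40,48] z:[53/2,63/2] -> miss, prune
    N8 x:[19,63/2] y:[19,47] z:[33/2,26] -> hit [19,26], descend [1, 3]
      N1 x:[19,63/2] y:[42,47] z:[21,26] -> miss, prune
      N3 x:[41/2,31] y:[19,36] z:[33/2,23] -> hit [41/2,23] leaf, test {P3(miss), P10(miss)}
  N13 x:[18,69/2] y:[5,23] z:[18,71/2] -> hit [18,23], descend [9, 12]
    N9 x:[20,69/2] y:[11,23] z:[24,71/2] -> miss, prune
    N12 x:[18,32] y:[5,22] z:[18,51/2] -> hit [18,22], descend [7, 16]
      N7 x:[55/2,32] y:[5,22] z:[37/2,51/2] -> miss, prune
      N16 x:[18,24] y:[13,20] z:[18,45/2] -> hit [18,20], descend [4, 14]
        N4 x:[18,39/2] y:[14,20] z:[18,45/2] -> hit [18,39/2] leaf, test {P1(miss), P9@t=18}
        N14 x:[23,24] y:[13,14] z:[37/2,41/2] -> miss, prune

order=[0, 10, 2, 11, 15, 8, 1, 3, 13, 9, 12, 7, 16, 4, 14]  |boxes|=15  |leaves|=3  hit=P9

== RESULT ==
3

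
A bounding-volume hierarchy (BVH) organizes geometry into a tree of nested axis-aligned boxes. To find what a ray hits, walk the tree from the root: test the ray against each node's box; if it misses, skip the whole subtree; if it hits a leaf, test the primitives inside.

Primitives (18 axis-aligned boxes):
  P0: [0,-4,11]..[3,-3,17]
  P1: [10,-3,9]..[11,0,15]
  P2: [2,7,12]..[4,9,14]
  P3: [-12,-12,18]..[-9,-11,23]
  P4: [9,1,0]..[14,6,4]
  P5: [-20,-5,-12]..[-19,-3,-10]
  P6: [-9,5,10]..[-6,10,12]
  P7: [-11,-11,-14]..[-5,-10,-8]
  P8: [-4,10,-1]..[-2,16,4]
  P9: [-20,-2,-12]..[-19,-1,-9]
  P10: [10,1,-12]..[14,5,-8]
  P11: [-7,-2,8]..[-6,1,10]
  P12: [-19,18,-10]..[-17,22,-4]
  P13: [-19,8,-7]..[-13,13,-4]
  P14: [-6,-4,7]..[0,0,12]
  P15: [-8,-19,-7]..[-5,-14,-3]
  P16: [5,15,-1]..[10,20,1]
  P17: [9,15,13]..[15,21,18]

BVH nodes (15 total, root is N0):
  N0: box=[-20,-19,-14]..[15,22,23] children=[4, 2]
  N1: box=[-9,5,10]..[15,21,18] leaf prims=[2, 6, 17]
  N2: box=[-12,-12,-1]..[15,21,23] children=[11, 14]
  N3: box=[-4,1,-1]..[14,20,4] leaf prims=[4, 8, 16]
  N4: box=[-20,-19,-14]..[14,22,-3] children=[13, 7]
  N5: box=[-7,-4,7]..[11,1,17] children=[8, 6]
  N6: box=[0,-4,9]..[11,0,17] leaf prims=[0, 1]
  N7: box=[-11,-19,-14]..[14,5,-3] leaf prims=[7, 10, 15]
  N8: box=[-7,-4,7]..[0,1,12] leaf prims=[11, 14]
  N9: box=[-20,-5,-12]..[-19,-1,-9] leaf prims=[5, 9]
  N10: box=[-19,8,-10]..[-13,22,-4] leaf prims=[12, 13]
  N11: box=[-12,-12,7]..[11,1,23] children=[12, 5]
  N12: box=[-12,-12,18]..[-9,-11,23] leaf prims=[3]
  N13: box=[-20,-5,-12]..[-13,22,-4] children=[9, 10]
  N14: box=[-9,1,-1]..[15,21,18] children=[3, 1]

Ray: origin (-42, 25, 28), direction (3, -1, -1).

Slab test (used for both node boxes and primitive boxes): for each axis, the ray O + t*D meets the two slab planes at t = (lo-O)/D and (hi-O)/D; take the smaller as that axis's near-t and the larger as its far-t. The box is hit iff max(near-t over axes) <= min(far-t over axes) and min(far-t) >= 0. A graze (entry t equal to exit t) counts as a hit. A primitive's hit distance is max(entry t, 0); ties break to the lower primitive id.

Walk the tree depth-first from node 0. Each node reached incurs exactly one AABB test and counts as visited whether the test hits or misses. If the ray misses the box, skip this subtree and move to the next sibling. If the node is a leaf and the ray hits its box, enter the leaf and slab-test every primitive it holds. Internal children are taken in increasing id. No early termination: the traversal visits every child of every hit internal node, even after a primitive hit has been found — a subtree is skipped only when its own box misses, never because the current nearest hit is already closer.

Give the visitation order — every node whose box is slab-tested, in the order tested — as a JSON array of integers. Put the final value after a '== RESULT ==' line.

Traverse from the root:
N0 x:[22/3,19] y:[3,44] z:[5,42] -> hit [22/3,19], descend [2, 4]
  N2 x:[10,19] y:[4,37] z:[5,29] -> hit [10,19], descend [11, 14]
    N11 x:[10,53/3] y:[24,37] z:[5,21] -> miss, prune
    N14 x:[11,19] y:[4,24] z:[10,29] -> hit [11,19], descend [1, 3]
      N1 x:[11,19] y:[4,20] z:[10,18] -> hit [11,18] leaf, test {P2(miss), P6(miss), P17(miss)}
      N3 x:[38/3,56/3] y:[5,24] z:[24,29] -> miss, prune
  N4 x:[22/3,56/3] y:[3,44] z:[31,42] -> miss, prune

7 AABB tests over nodes [0, 2, 11, 14, 1, 3, 4]; 1 leaf entered; closest miss.

== RESULT ==
[0, 2, 11, 14, 1, 3, 4]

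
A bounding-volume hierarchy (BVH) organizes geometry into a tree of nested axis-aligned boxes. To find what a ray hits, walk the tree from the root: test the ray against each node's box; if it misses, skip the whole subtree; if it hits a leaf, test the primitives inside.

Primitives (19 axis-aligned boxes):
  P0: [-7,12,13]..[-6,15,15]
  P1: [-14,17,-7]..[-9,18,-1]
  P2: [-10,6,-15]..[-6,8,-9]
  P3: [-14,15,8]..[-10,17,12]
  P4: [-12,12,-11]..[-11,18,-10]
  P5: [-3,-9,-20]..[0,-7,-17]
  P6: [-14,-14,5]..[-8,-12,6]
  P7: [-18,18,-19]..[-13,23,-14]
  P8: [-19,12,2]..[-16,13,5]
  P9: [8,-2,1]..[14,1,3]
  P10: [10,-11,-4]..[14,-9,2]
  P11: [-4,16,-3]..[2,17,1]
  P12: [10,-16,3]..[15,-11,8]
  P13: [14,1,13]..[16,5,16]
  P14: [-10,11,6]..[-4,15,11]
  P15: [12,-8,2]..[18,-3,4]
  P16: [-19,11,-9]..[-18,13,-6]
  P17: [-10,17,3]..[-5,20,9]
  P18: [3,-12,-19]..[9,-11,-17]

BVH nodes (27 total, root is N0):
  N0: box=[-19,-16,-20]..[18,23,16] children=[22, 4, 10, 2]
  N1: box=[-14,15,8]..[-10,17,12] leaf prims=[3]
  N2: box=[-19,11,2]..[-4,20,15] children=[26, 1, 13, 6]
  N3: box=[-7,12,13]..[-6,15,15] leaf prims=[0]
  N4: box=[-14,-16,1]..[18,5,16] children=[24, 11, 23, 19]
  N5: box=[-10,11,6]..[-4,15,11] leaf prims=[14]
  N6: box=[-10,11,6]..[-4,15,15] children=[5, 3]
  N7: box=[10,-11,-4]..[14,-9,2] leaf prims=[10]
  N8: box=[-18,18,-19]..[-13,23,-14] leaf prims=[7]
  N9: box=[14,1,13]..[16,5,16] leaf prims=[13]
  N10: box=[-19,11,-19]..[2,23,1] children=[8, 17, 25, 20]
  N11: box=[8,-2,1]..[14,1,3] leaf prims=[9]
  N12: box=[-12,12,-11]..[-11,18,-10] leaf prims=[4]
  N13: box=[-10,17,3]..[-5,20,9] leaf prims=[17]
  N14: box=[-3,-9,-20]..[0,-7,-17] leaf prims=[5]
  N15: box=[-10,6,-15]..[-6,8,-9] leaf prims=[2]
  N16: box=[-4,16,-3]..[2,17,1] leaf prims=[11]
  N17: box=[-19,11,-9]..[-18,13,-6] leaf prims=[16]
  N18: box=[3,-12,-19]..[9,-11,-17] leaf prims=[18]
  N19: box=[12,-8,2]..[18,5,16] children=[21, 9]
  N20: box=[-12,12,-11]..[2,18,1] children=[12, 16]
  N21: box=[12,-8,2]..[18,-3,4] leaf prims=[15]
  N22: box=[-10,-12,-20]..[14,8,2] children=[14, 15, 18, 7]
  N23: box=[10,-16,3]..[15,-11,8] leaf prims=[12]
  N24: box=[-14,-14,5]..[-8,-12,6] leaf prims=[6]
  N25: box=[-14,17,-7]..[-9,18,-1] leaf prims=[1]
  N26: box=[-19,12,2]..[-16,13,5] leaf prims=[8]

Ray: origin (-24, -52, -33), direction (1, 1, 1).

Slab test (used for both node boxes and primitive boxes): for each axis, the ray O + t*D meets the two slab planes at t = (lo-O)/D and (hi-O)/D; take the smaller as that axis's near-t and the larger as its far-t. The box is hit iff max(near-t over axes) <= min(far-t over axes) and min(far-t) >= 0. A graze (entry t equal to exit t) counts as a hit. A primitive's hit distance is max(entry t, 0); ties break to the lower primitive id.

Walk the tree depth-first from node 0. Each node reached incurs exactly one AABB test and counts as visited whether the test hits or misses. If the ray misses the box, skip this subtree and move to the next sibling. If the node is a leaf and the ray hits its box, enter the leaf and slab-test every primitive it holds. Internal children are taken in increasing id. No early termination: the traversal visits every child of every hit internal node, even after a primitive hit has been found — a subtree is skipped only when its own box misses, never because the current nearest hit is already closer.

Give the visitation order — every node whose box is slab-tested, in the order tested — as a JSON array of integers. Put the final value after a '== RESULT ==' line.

Traverse from the root:
N0 x:[5,42] y:[36,75] z:[13,49] -> hit [36,42], descend [2, 4, 10, 22]
  N2 x:[5,20] y:[63,72] z:[35,48] -> miss, prune
  N4 x:[10,42] y:[36,57] z:[34,49] -> hit [36,42], descend [11, 19, 23, 24]
    N11 x:[32,38] y:[50,53] z:[34,36] -> miss, prune
    N19 x:[36,42] y:[44,57] z:[35,49] -> miss, prune
    N23 x:[34,39] y:[36,41] z:[36,41] -> hit [36,39] leaf, test {P12@t=36}
    N24 x:[10,16] y:[38,40] z:[38,39] -> miss, prune
  N10 x:[5,26] y:[63,75] z:[14,34] -> miss, prune
  N22 x:[14,38] y:[40,60] z:[13,35] -> miss, prune

Summary -> nodes [0, 2, 4, 11, 19, 23, 24, 10, 22]; box-tests=9; leaf-entries=1; first=P12

== RESULT ==
[0, 2, 4, 11, 19, 23, 24, 10, 22]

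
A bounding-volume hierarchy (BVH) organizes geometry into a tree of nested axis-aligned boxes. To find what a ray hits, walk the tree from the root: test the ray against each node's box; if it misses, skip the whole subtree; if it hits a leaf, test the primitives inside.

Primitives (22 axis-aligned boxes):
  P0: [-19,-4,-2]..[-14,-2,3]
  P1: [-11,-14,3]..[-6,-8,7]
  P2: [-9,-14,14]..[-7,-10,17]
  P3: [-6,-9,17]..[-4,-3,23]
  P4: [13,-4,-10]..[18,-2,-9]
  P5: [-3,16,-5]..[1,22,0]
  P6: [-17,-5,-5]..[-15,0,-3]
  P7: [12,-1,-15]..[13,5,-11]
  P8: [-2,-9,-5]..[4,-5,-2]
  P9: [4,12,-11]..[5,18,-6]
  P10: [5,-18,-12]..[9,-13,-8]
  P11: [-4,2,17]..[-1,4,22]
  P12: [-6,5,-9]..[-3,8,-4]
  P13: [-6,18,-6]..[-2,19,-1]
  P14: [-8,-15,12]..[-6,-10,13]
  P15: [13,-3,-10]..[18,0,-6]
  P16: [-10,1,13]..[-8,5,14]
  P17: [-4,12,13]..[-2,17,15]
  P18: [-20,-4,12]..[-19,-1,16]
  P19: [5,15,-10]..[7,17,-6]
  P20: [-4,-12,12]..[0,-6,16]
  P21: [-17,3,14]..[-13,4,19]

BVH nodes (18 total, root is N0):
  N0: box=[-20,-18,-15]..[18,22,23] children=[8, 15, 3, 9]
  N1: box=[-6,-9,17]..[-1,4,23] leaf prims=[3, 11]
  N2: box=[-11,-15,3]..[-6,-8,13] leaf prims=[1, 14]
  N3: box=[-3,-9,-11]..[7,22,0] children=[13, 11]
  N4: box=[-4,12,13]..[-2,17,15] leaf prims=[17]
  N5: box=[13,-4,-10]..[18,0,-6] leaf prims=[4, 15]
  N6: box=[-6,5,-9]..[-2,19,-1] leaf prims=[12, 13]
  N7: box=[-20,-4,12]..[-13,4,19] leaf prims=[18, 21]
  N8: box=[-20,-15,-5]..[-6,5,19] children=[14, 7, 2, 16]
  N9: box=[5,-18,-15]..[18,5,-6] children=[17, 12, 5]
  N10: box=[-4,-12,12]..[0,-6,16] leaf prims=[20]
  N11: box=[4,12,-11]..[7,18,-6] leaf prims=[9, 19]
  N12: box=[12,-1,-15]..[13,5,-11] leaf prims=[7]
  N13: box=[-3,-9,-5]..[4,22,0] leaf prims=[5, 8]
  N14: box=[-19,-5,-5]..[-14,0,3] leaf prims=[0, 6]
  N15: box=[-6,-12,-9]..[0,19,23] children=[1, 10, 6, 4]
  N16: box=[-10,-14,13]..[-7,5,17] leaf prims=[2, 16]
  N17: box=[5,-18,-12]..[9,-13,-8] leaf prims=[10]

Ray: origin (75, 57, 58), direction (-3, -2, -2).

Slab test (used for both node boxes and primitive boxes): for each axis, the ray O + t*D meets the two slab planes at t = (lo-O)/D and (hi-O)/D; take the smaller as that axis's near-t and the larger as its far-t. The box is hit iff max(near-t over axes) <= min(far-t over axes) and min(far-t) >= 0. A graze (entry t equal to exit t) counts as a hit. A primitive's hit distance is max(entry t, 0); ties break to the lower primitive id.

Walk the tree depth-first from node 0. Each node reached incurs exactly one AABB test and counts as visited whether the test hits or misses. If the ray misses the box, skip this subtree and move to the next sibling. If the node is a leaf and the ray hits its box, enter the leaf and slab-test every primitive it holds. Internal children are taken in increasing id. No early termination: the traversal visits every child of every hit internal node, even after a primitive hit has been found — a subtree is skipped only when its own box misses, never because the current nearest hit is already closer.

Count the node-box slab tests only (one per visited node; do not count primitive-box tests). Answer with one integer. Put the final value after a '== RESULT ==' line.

Walk:
N0 x:[19,95/3] y:[35/2,75/2] z:[35/2,73/2] -> hit [19,95/3], descend [3, 8, 9, 15]
  N3 x:[68/3,26] y:[35/2,33] z:[29,69/2] -> miss, prune
  N8 x:[27,95/3] y:[26,36] z:[39/2,63/2] -> hit [27,63/2], descend [2, 7, 14, 16]
    N2 x:[27,86/3] y:[65/2,36] z:[45/2,55/2] -> miss, prune
    N7 x:[88/3,95/3] y:[53/2,61/2] z:[39/2,23] -> miss, prune
    N14 x:[89/3,94/3] y:[57/2,31] z:[55/2,63/2] -> hit [89/3,31] leaf, test {P0@t=89/3, P6@t=61/2}
    N16 x:[82/3,85/3] y:[26,71/2] z:[41/2,45/2] -> miss, prune
  N9 x:[19,70/3] y:[26,75/2] z:[32,73/2] -> miss, prune
  N15 x:[25,27] y:[19,69/2] z:[35/2,67/2] -> hit [25,27], descend [1, 4, 6, 10]
    N1 x:[76/3,27] y:[53/2,33] z:[35/2,41/2] -> miss, prune
    N4 x:[77/3,79/3] y:[20,45/2] z:[43/2,45/2] -> miss, prune
    N6 x:[77/3,27] y:[19,26] z:[59/2,67/2] -> miss, prune
    N10 x:[25,79/3] y:[63/2,69/2] z:[21,23] -> miss, prune

13 AABB tests over nodes [0, 3, 8, 2, 7, 14, 16, 9, 15, 1, 4, 6, 10]; 1 leaf entered; closest P0.

== RESULT ==
13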